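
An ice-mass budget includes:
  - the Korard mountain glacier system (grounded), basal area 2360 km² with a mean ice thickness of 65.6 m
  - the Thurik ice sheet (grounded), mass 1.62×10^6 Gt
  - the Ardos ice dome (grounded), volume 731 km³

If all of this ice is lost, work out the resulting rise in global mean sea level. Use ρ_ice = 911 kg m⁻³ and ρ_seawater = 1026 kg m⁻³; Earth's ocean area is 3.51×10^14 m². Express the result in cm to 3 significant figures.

≈ 450 cm

Korard: ice volume = 2360 km² × 65.6 m = 154.8 km³; 154.8 × (911/1026) = 137.5 km³ of water.
Thurik: 1.62×10^6 Gt = 1.620×10^18 kg; dividing by ρ_w = 1026 kg m⁻³ gives 1.579×10^15 m³ of water.
Ardos: 731 km³ × (911/1026) = 649.1 km³ of water.
Total added water ≈ 1.580×10^15 m³ over 3.51×10^14 m² → Δh = 4.50 m = 450 cm.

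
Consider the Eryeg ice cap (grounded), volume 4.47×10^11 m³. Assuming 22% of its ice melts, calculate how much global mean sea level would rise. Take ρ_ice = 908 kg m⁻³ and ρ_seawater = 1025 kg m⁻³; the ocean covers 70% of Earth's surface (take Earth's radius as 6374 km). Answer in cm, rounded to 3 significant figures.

Eryeg: 0.22 × 4.47×10^11 m³ × (908/1025) = 8.711×10^10 m³ of water.
Spread over 3.57×10^14 m² of ocean, Δh = 8.711×10^10 / 3.57×10^14 = 2.44×10^-4 m = 0.0244 cm.

≈ 0.0244 cm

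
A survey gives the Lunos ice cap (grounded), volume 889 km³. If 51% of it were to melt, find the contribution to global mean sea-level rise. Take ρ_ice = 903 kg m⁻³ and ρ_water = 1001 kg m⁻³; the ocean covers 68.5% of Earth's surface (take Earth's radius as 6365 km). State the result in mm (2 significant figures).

Lunos: 0.51 × 889 km³ × (903/1001) = 409.0 km³ of water.
Spread over 3.49×10^14 m² of ocean, Δh = 4.090×10^11 / 3.49×10^14 = 1.17×10^-3 m = 1.2 mm.

≈ 1.2 mm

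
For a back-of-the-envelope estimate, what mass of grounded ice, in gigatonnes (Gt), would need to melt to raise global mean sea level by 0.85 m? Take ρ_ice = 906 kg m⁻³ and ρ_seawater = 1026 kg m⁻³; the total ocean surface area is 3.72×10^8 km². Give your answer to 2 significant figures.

Required water volume = Δh × A = 0.85 m × 3.72×10^14 m² = 3.162×10^14 m³.
ρ_w = 1026 kg m⁻³, so the mass of water = 3.162×10^14 m³ × 1026 kg m⁻³ = 3.244×10^17 kg = 3.2×10^5 Gt (and the same mass of ice, by conservation).

≈ 3.2×10^5 Gt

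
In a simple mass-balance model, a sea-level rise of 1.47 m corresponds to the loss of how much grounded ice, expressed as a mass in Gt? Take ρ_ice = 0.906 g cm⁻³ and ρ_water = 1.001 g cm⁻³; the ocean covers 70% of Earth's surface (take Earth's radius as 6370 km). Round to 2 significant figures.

Required water volume = Δh × A = 1.47 m × 3.57×10^14 m² = 5.247×10^14 m³.
ρ_w = 1.001 g cm⁻³ = 1001 kg m⁻³, so the mass of water = 5.247×10^14 m³ × 1001 kg m⁻³ = 5.252×10^17 kg = 5.3×10^5 Gt (and the same mass of ice, by conservation).

≈ 5.3×10^5 Gt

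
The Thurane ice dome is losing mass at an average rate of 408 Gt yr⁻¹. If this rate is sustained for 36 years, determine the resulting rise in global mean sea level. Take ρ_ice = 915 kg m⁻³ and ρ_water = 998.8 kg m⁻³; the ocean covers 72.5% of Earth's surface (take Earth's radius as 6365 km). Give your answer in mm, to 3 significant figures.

Total mass lost = 408 Gt/yr × 36 yr = 1.469×10^4 Gt = 1.469×10^16 kg.
ρ_w = 998.8 kg m⁻³, so water volume = 1.469×10^16 / 998.8 = 1.471×10^13 m³.
Δh = 1.471×10^13 / 3.69×10^14 = 0.0398 m = 39.8 mm.

≈ 39.8 mm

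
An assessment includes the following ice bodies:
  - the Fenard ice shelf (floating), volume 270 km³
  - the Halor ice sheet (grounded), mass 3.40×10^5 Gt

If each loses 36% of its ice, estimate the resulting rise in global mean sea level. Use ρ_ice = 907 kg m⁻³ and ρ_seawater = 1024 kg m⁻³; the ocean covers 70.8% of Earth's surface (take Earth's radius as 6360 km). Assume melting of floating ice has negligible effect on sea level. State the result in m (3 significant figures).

The Fenard ice shelf is floating and already displaces its own weight of water, so its melt adds essentially nothing to sea level.
Halor: 0.36 × 3.40×10^5 Gt = 1.224×10^17 kg; dividing by ρ_w = 1024 kg m⁻³ gives 1.195×10^14 m³ of water.
Total added water ≈ 1.195×10^14 m³ over 3.60×10^14 m² → Δh = 0.332 m.

≈ 0.332 m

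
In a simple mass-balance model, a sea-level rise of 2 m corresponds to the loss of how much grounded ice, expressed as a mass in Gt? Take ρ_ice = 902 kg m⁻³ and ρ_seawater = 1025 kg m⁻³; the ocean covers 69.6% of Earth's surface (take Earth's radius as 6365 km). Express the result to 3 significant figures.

Required water volume = Δh × A = 2 m × 3.54×10^14 m² = 7.087×10^14 m³.
ρ_w = 1025 kg m⁻³, so the mass of water = 7.087×10^14 m³ × 1025 kg m⁻³ = 7.264×10^17 kg = 7.26×10^5 Gt (and the same mass of ice, by conservation).

≈ 7.26×10^5 Gt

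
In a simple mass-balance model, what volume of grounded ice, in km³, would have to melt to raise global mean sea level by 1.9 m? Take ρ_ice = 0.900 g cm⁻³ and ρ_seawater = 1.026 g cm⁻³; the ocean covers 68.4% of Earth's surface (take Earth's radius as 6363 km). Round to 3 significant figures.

≈ 7.54×10^5 km³

Required water volume = Δh × A = 1.9 m × 3.48×10^14 m² = 6.612×10^14 m³ = 6.612×10^5 km³.
Ice volume = water volume × ρ_w/ρ_ice = 6.612×10^5 × 1026/900 = 7.54×10^5 km³.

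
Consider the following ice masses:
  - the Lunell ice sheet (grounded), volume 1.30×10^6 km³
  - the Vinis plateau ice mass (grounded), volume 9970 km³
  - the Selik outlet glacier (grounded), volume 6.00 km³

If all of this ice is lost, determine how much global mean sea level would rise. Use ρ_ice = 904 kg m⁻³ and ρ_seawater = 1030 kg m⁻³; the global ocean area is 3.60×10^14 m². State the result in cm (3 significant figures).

≈ 319 cm

Lunell: 1.30×10^6 km³ × (904/1030) = 1.141×10^6 km³ of water.
Vinis: 9970 km³ × (904/1030) = 8750 km³ of water.
Selik: 6.00 km³ × (904/1030) = 5.266 km³ of water.
Total added water ≈ 1.150×10^15 m³ over 3.60×10^14 m² → Δh = 3.19 m = 319 cm.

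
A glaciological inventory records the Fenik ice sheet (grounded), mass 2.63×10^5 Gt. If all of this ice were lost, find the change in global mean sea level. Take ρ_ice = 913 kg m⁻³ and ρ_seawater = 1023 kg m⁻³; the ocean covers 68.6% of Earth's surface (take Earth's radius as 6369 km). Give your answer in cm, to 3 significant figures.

Fenik: 2.63×10^5 Gt = 2.630×10^17 kg; dividing by ρ_w = 1023 kg m⁻³ gives 2.571×10^14 m³ of water.
Spread over 3.50×10^14 m² of ocean, Δh = 2.571×10^14 / 3.50×10^14 = 0.735 m = 73.5 cm.

≈ 73.5 cm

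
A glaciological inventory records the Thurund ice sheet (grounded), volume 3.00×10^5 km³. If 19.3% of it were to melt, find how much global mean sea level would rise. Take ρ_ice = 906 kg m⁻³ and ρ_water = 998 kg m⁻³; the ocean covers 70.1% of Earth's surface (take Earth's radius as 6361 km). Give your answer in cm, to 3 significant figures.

≈ 14.7 cm

Thurund: 0.193 × 3.00×10^5 km³ × (906/998) = 5.256×10^4 km³ of water.
Spread over 3.56×10^14 m² of ocean, Δh = 5.256×10^13 / 3.56×10^14 = 0.147 m = 14.7 cm.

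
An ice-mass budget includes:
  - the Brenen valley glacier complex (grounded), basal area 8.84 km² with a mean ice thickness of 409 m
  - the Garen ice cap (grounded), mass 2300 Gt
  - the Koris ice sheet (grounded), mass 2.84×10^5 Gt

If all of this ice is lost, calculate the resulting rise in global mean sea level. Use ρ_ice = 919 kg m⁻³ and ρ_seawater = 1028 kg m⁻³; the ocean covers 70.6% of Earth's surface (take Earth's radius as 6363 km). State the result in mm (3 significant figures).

≈ 775 mm

Brenen: ice volume = 8.84 km² × 409 m = 3.616 km³; 3.616 × (919/1028) = 3.232 km³ of water.
Garen: 2300 Gt = 2.300×10^15 kg; dividing by ρ_w = 1028 kg m⁻³ gives 2.237×10^12 m³ of water.
Koris: 2.84×10^5 Gt = 2.840×10^17 kg; dividing by ρ_w = 1028 kg m⁻³ gives 2.763×10^14 m³ of water.
Total added water ≈ 2.785×10^14 m³ over 3.59×10^14 m² → Δh = 0.775 m = 775 mm.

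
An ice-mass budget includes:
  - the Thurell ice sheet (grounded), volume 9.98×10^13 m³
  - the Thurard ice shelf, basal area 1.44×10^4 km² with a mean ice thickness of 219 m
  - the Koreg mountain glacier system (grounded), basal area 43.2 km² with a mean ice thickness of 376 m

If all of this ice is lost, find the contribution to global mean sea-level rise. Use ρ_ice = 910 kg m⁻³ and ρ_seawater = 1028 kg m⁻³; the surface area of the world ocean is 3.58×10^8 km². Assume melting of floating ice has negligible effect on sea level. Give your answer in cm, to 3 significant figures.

Thurell: 9.98×10^13 m³ × (910/1028) = 8.834×10^13 m³ of water.
The Thurard ice shelf is floating and already displaces its own weight of water, so its melt adds essentially nothing to sea level.
Koreg: ice volume = 43.2 km² × 376 m = 16.24 km³; 16.24 × (910/1028) = 14.38 km³ of water.
Total added water ≈ 8.836×10^13 m³ over 3.58×10^14 m² → Δh = 0.247 m = 24.7 cm.

≈ 24.7 cm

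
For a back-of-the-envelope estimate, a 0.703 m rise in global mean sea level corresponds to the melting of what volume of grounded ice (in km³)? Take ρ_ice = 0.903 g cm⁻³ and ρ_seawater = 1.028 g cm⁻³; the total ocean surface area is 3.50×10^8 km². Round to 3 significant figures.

Required water volume = Δh × A = 0.703 m × 3.50×10^14 m² = 2.460×10^14 m³ = 2.460×10^5 km³.
Ice volume = water volume × ρ_w/ρ_ice = 2.460×10^5 × 1028/903 = 2.80×10^5 km³.

≈ 2.80×10^5 km³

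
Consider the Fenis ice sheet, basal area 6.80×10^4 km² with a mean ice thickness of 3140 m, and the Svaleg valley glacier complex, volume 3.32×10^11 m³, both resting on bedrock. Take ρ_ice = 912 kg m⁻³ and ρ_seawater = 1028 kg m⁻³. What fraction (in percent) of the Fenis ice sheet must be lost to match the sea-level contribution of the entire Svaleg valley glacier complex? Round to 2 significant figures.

≈ 0.16 %

Equal sea-level rise means equal mass of meltwater, i.e. equal mass of ice lost.
Ice mass of Svaleg: 3.028×10^14 kg; ice mass of Fenis: 1.947×10^17 kg.
Fraction required = 3.028×10^14 / 1.947×10^17 = 1.55×10^-3 → 0.16 %.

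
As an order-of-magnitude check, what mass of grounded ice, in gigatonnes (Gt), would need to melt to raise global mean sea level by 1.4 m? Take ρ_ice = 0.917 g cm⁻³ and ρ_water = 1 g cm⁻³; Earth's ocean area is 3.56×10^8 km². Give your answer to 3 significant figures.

Required water volume = Δh × A = 1.4 m × 3.56×10^14 m² = 4.984×10^14 m³.
ρ_w = 1 g cm⁻³ = 1000 kg m⁻³, so the mass of water = 4.984×10^14 m³ × 1000 kg m⁻³ = 4.984×10^17 kg = 4.98×10^5 Gt (and the same mass of ice, by conservation).

≈ 4.98×10^5 Gt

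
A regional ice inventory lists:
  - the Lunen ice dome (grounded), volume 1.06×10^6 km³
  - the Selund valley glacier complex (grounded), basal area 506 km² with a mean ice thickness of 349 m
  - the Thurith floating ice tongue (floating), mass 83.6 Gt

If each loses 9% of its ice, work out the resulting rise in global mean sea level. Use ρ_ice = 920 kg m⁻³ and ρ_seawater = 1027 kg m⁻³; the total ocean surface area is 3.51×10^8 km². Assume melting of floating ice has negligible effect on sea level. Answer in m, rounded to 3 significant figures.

Lunen: 0.09 × 1.06×10^6 km³ × (920/1027) = 8.546×10^4 km³ of water.
Selund: ice volume = 506 km² × 349 m = 176.6 km³; 0.09 × 176.6 × (920/1027) = 14.24 km³ of water.
The Thurith floating ice tongue is floating and already displaces its own weight of water, so its melt adds essentially nothing to sea level.
Total added water ≈ 8.547×10^13 m³ over 3.51×10^14 m² → Δh = 0.244 m.

≈ 0.244 m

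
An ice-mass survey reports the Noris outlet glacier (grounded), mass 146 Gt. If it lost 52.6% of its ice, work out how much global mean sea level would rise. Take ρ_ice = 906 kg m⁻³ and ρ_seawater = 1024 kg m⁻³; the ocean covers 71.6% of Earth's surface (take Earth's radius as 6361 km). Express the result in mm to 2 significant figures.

Noris: 0.526 × 146 Gt = 7.680×10^13 kg; dividing by ρ_w = 1024 kg m⁻³ gives 7.500×10^10 m³ of water.
Spread over 3.64×10^14 m² of ocean, Δh = 7.500×10^10 / 3.64×10^14 = 2.06×10^-4 m = 0.21 mm.

≈ 0.21 mm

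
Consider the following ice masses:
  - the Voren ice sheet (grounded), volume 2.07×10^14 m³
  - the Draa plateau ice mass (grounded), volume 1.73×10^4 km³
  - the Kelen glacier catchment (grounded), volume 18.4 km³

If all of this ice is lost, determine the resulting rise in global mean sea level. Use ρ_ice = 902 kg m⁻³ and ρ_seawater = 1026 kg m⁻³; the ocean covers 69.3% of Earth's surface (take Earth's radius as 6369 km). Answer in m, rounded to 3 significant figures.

≈ 0.558 m

Voren: 2.07×10^14 m³ × (902/1026) = 1.820×10^14 m³ of water.
Draa: 1.73×10^4 km³ × (902/1026) = 1.521×10^4 km³ of water.
Kelen: 18.4 km³ × (902/1026) = 16.18 km³ of water.
Total added water ≈ 1.972×10^14 m³ over 3.53×10^14 m² → Δh = 0.558 m.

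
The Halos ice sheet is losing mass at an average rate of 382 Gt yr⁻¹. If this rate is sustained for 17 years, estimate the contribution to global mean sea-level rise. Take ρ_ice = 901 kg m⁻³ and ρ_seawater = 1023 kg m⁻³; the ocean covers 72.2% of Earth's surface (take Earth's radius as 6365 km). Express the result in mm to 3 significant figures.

Total mass lost = 382 Gt/yr × 17 yr = 6494 Gt = 6.494×10^15 kg.
ρ_w = 1023 kg m⁻³, so water volume = 6.494×10^15 / 1023 = 6.348×10^12 m³.
Δh = 6.348×10^12 / 3.68×10^14 = 0.0173 m = 17.3 mm.

≈ 17.3 mm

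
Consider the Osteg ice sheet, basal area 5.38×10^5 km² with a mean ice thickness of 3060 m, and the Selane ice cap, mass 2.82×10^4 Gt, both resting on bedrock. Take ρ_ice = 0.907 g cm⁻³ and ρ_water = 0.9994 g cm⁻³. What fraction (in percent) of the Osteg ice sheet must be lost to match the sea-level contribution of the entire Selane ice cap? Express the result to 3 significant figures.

≈ 1.89 %

Equal sea-level rise means equal mass of meltwater, i.e. equal mass of ice lost.
Ice mass of Selane: 2.820×10^16 kg; ice mass of Osteg: 1.493×10^18 kg.
Fraction required = 2.820×10^16 / 1.493×10^18 = 0.0189 → 1.89 %.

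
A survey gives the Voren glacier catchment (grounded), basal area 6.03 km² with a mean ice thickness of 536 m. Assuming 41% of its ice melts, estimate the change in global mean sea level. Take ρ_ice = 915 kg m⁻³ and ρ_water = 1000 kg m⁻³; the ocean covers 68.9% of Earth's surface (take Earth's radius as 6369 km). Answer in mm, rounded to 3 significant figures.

≈ 3.45×10^-3 mm

Voren: ice volume = 6.03 km² × 536 m = 3.232 km³; 0.41 × 3.232 × (915/1000) = 1.213 km³ of water.
Spread over 3.51×10^14 m² of ocean, Δh = 1.213×10^9 / 3.51×10^14 = 3.45×10^-6 m = 3.45×10^-3 mm.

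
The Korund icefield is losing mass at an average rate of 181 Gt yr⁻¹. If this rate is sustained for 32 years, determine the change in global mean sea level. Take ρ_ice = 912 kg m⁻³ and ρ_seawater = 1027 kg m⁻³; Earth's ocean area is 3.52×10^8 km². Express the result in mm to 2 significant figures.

Total mass lost = 181 Gt/yr × 32 yr = 5792 Gt = 5.792×10^15 kg.
ρ_w = 1027 kg m⁻³, so water volume = 5.792×10^15 / 1027 = 5.640×10^12 m³.
Δh = 5.640×10^12 / 3.52×10^14 = 0.0160 m = 16 mm.

≈ 16 mm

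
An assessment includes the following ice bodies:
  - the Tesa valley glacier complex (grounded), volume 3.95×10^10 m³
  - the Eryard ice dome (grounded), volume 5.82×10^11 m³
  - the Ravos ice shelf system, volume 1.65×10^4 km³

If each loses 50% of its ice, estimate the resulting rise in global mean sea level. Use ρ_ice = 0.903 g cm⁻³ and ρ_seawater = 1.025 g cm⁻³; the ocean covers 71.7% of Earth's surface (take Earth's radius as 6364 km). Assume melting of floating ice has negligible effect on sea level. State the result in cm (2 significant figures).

Tesa: 0.5 × 3.95×10^10 m³ × (903/1025) = 1.740×10^10 m³ of water.
Eryard: 0.5 × 5.82×10^11 m³ × (903/1025) = 2.564×10^11 m³ of water.
The Ravos ice shelf system is floating and already displaces its own weight of water, so its melt adds essentially nothing to sea level.
Total added water ≈ 2.738×10^11 m³ over 3.65×10^14 m² → Δh = 7.50×10^-4 m = 0.075 cm.

≈ 0.075 cm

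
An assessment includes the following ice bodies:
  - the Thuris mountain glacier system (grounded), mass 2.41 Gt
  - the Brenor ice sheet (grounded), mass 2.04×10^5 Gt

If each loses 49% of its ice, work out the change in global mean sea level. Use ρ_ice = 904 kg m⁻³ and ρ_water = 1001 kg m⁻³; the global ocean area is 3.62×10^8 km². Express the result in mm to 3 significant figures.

Thuris: 0.49 × 2.41 Gt = 1.181×10^12 kg; dividing by ρ_w = 1001 kg m⁻³ gives 1.180×10^9 m³ of water.
Brenor: 0.49 × 2.04×10^5 Gt = 9.996×10^16 kg; dividing by ρ_w = 1001 kg m⁻³ gives 9.986×10^13 m³ of water.
Total added water ≈ 9.986×10^13 m³ over 3.62×10^14 m² → Δh = 0.276 m = 276 mm.

≈ 276 mm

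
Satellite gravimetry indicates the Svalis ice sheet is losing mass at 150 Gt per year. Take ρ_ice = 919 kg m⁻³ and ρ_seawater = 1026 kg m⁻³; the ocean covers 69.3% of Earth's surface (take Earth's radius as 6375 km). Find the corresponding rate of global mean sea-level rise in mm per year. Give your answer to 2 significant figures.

ρ_w = 1026 kg m⁻³. Annual water volume added = 150 Gt / ρ_w = 1.500×10^14 kg / 1026 kg m⁻³ = 1.462×10^11 m³.
Δh per year = 1.462×10^11 / 3.54×10^14 = 4.13×10^-4 m = 0.41 mm.

≈ 0.41 mm/yr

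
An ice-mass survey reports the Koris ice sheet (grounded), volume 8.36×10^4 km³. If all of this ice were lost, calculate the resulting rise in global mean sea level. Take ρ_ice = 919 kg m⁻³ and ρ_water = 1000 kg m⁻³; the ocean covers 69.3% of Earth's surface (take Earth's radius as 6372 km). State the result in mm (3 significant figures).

≈ 217 mm

Koris: 8.36×10^4 km³ × (919/1000) = 7.683×10^4 km³ of water.
Spread over 3.54×10^14 m² of ocean, Δh = 7.683×10^13 / 3.54×10^14 = 0.217 m = 217 mm.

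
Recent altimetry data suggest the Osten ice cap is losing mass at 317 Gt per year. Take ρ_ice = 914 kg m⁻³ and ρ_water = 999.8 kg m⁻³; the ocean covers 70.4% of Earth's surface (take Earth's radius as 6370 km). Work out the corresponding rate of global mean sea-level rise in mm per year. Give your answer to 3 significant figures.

≈ 0.883 mm/yr

ρ_w = 999.8 kg m⁻³. Annual water volume added = 317 Gt / ρ_w = 3.170×10^14 kg / 999.8 kg m⁻³ = 3.171×10^11 m³.
Δh per year = 3.171×10^11 / 3.59×10^14 = 8.83×10^-4 m = 0.883 mm.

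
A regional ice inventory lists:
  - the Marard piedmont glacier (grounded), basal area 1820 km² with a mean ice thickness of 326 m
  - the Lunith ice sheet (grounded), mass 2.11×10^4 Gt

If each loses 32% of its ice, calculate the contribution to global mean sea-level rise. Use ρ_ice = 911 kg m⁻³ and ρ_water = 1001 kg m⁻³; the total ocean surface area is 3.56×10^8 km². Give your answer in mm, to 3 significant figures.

≈ 19.4 mm

Marard: ice volume = 1820 km² × 326 m = 593.3 km³; 0.32 × 593.3 × (911/1001) = 172.8 km³ of water.
Lunith: 0.32 × 2.11×10^4 Gt = 6.752×10^15 kg; dividing by ρ_w = 1001 kg m⁻³ gives 6.745×10^12 m³ of water.
Total added water ≈ 6.918×10^12 m³ over 3.56×10^14 m² → Δh = 0.0194 m = 19.4 mm.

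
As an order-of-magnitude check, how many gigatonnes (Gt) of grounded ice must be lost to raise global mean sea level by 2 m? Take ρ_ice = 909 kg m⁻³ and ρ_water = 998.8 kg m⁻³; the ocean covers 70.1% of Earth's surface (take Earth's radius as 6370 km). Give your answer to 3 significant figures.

≈ 7.14×10^5 Gt

Required water volume = Δh × A = 2 m × 3.57×10^14 m² = 7.149×10^14 m³.
ρ_w = 998.8 kg m⁻³, so the mass of water = 7.149×10^14 m³ × 998.8 kg m⁻³ = 7.140×10^17 kg = 7.14×10^5 Gt (and the same mass of ice, by conservation).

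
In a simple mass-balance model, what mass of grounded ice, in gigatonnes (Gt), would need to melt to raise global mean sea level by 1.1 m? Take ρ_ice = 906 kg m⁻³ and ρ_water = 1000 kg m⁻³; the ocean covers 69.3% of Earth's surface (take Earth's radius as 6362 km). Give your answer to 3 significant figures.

Required water volume = Δh × A = 1.1 m × 3.52×10^14 m² = 3.877×10^14 m³.
ρ_w = 1000 kg m⁻³, so the mass of water = 3.877×10^14 m³ × 1000 kg m⁻³ = 3.877×10^17 kg = 3.88×10^5 Gt (and the same mass of ice, by conservation).

≈ 3.88×10^5 Gt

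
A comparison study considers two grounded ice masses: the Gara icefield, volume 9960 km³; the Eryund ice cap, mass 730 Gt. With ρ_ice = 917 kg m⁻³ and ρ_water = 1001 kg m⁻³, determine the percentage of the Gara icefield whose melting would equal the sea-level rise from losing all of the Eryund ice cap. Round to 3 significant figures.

Equal sea-level rise means equal mass of meltwater, i.e. equal mass of ice lost.
Ice mass of Eryund: 7.300×10^14 kg; ice mass of Gara: 9.133×10^15 kg.
Fraction required = 7.300×10^14 / 9.133×10^15 = 0.0799 → 7.99 %.

≈ 7.99 %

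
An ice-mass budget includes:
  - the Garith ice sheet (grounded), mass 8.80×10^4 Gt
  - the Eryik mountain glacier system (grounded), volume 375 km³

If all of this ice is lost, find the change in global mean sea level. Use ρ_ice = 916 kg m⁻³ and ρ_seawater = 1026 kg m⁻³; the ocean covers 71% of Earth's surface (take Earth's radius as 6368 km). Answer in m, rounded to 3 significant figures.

Garith: 8.80×10^4 Gt = 8.800×10^16 kg; dividing by ρ_w = 1026 kg m⁻³ gives 8.577×10^13 m³ of water.
Eryik: 375 km³ × (916/1026) = 334.8 km³ of water.
Total added water ≈ 8.610×10^13 m³ over 3.62×10^14 m² → Δh = 0.238 m.

≈ 0.238 m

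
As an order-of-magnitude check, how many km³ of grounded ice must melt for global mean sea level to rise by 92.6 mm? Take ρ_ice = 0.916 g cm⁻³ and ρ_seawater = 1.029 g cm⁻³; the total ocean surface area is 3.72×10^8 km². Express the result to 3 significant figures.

Required water volume = Δh × A = 0.0926 m × 3.72×10^14 m² = 3.445×10^13 m³ = 3.445×10^4 km³.
Ice volume = water volume × ρ_w/ρ_ice = 3.445×10^4 × 1029/916 = 3.87×10^4 km³.

≈ 3.87×10^4 km³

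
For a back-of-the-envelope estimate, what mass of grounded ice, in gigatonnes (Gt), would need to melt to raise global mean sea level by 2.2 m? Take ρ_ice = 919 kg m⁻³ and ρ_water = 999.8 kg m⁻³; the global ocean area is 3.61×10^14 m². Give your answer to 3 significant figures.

Required water volume = Δh × A = 2.2 m × 3.61×10^14 m² = 7.942×10^14 m³.
ρ_w = 999.8 kg m⁻³, so the mass of water = 7.942×10^14 m³ × 999.8 kg m⁻³ = 7.940×10^17 kg = 7.94×10^5 Gt (and the same mass of ice, by conservation).

≈ 7.94×10^5 Gt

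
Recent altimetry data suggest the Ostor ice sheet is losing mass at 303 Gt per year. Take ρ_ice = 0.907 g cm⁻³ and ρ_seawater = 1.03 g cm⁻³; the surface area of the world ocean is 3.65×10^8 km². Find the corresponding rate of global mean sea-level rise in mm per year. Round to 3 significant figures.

≈ 0.806 mm/yr

ρ_w = 1.03 g cm⁻³ = 1030 kg m⁻³. Annual water volume added = 303 Gt / ρ_w = 3.030×10^14 kg / 1030 kg m⁻³ = 2.942×10^11 m³.
Δh per year = 2.942×10^11 / 3.65×10^14 = 8.06×10^-4 m = 0.806 mm.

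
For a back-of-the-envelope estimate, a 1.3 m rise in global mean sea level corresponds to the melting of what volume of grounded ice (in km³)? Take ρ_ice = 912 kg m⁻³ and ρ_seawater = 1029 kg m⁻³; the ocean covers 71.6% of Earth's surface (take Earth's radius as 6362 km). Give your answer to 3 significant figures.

≈ 5.34×10^5 km³

Required water volume = Δh × A = 1.3 m × 3.64×10^14 m² = 4.734×10^14 m³ = 4.734×10^5 km³.
Ice volume = water volume × ρ_w/ρ_ice = 4.734×10^5 × 1029/912 = 5.34×10^5 km³.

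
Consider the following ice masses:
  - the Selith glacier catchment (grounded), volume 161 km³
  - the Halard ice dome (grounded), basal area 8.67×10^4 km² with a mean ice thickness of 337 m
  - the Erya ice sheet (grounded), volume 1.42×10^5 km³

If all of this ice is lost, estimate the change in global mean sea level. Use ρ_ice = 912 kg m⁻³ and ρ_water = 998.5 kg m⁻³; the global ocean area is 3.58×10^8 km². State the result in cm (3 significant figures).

Selith: 161 km³ × (912/998.5) = 147.1 km³ of water.
Halard: ice volume = 8.67×10^4 km² × 337 m = 2.922×10^4 km³; 2.922×10^4 × (912/998.5) = 2.669×10^4 km³ of water.
Erya: 1.42×10^5 km³ × (912/998.5) = 1.297×10^5 km³ of water.
Total added water ≈ 1.565×10^14 m³ over 3.58×10^14 m² → Δh = 0.437 m = 43.7 cm.

≈ 43.7 cm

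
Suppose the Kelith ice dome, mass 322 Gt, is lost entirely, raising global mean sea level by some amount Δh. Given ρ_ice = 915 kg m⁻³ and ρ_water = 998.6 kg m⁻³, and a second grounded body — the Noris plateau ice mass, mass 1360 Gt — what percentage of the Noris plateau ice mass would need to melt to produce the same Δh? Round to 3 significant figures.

Equal sea-level rise means equal mass of meltwater, i.e. equal mass of ice lost.
Ice mass of Kelith: 3.220×10^14 kg; ice mass of Noris: 1.360×10^15 kg.
Fraction required = 3.220×10^14 / 1.360×10^15 = 0.237 → 23.7 %.

≈ 23.7 %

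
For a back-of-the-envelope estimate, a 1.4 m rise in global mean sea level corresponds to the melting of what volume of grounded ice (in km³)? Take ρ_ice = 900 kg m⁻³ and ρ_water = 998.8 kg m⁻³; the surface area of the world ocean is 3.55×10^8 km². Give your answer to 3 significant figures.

Required water volume = Δh × A = 1.4 m × 3.55×10^14 m² = 4.970×10^14 m³ = 4.970×10^5 km³.
Ice volume = water volume × ρ_w/ρ_ice = 4.970×10^5 × 998.8/900 = 5.52×10^5 km³.

≈ 5.52×10^5 km³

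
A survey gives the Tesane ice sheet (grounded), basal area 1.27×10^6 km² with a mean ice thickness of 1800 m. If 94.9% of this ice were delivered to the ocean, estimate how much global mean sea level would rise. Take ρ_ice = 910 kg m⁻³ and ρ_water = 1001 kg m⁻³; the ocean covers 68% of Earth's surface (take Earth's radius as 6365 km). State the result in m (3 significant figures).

Tesane: ice volume = 1.27×10^6 km² × 1800 m = 2.286×10^6 km³; 0.949 × 2.286×10^6 × (910/1001) = 1.972×10^6 km³ of water.
Spread over 3.46×10^14 m² of ocean, Δh = 1.972×10^15 / 3.46×10^14 = 5.70 m.

≈ 5.70 m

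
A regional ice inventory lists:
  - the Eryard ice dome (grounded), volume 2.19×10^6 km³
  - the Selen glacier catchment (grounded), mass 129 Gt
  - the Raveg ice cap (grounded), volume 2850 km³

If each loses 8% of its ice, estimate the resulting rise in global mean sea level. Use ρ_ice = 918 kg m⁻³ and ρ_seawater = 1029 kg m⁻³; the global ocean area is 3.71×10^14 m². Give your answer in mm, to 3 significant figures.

≈ 422 mm

Eryard: 0.08 × 2.19×10^6 km³ × (918/1029) = 1.563×10^5 km³ of water.
Selen: 0.08 × 129 Gt = 1.032×10^13 kg; dividing by ρ_w = 1029 kg m⁻³ gives 1.003×10^10 m³ of water.
Raveg: 0.08 × 2850 km³ × (918/1029) = 203.4 km³ of water.
Total added water ≈ 1.565×10^14 m³ over 3.71×10^14 m² → Δh = 0.422 m = 422 mm.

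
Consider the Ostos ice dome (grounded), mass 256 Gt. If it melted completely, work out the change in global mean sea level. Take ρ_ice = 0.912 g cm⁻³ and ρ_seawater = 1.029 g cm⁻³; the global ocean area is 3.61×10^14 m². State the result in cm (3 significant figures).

Ostos: 256 Gt = 2.560×10^14 kg; dividing by ρ_w = 1.029 g cm⁻³ = 1029 kg m⁻³ gives 2.488×10^11 m³ of water.
Spread over 3.61×10^14 m² of ocean, Δh = 2.488×10^11 / 3.61×10^14 = 6.89×10^-4 m = 0.0689 cm.

≈ 0.0689 cm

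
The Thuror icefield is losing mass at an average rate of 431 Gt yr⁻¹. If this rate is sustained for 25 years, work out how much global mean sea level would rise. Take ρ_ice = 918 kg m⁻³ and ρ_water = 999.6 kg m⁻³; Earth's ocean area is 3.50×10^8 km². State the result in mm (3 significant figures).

≈ 30.8 mm

Total mass lost = 431 Gt/yr × 25 yr = 1.078×10^4 Gt = 1.078×10^16 kg.
ρ_w = 999.6 kg m⁻³, so water volume = 1.078×10^16 / 999.6 = 1.078×10^13 m³.
Δh = 1.078×10^13 / 3.50×10^14 = 0.0308 m = 30.8 mm.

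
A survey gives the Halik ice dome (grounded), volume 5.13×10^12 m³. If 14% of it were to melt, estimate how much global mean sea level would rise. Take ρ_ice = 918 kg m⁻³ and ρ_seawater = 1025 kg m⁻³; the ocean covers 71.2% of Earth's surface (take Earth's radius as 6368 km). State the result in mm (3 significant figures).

≈ 1.77 mm

Halik: 0.14 × 5.13×10^12 m³ × (918/1025) = 6.432×10^11 m³ of water.
Spread over 3.63×10^14 m² of ocean, Δh = 6.432×10^11 / 3.63×10^14 = 1.77×10^-3 m = 1.77 mm.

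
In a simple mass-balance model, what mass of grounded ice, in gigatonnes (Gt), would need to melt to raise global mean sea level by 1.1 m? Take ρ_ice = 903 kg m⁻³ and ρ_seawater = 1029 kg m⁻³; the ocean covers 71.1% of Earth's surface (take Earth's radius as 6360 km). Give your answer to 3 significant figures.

Required water volume = Δh × A = 1.1 m × 3.61×10^14 m² = 3.975×10^14 m³.
ρ_w = 1029 kg m⁻³, so the mass of water = 3.975×10^14 m³ × 1029 kg m⁻³ = 4.091×10^17 kg = 4.09×10^5 Gt (and the same mass of ice, by conservation).

≈ 4.09×10^5 Gt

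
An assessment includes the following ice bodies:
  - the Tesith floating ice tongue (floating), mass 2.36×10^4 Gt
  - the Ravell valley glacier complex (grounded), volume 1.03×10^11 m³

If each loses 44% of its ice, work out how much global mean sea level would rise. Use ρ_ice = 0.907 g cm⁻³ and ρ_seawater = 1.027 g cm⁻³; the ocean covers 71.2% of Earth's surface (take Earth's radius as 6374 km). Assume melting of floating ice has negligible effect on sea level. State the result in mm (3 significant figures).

≈ 0.110 mm

The Tesith floating ice tongue is floating and already displaces its own weight of water, so its melt adds essentially nothing to sea level.
Ravell: 0.44 × 1.03×10^11 m³ × (907/1027) = 4.002×10^10 m³ of water.
Total added water ≈ 4.002×10^10 m³ over 3.64×10^14 m² → Δh = 1.10×10^-4 m = 0.110 mm.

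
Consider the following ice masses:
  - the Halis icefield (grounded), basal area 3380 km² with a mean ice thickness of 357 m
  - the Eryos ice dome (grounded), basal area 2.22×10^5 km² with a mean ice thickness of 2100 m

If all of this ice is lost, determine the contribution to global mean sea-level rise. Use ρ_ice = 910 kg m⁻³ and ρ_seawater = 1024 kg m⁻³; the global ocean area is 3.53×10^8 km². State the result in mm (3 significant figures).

Halis: ice volume = 3380 km² × 357 m = 1207 km³; 1207 × (910/1024) = 1072 km³ of water.
Eryos: ice volume = 2.22×10^5 km² × 2100 m = 4.662×10^5 km³; 4.662×10^5 × (910/1024) = 4.143×10^5 km³ of water.
Total added water ≈ 4.154×10^14 m³ over 3.53×10^14 m² → Δh = 1.18 m = 1180 mm.

≈ 1180 mm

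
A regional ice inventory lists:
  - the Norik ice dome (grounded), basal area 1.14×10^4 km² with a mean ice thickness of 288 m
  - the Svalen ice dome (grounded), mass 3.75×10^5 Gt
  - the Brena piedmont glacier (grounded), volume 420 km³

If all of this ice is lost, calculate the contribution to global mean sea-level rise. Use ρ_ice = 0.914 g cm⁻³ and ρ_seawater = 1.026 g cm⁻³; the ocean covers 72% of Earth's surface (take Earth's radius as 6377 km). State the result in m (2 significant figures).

≈ 1.0 m

Norik: ice volume = 1.14×10^4 km² × 288 m = 3283 km³; 3283 × (914/1026) = 2925 km³ of water.
Svalen: 3.75×10^5 Gt = 3.750×10^17 kg; dividing by ρ_w = 1.026 g cm⁻³ = 1026 kg m⁻³ gives 3.655×10^14 m³ of water.
Brena: 420 km³ × (914/1026) = 374.2 km³ of water.
Total added water ≈ 3.688×10^14 m³ over 3.68×10^14 m² → Δh = 1.00 m.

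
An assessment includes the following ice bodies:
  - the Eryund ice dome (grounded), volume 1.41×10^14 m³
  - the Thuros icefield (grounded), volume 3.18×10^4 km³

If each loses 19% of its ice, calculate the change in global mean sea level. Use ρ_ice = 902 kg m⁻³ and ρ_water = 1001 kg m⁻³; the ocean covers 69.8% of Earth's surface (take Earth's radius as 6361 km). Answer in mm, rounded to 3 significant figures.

≈ 83.4 mm

Eryund: 0.19 × 1.41×10^14 m³ × (902/1001) = 2.414×10^13 m³ of water.
Thuros: 0.19 × 3.18×10^4 km³ × (902/1001) = 5444 km³ of water.
Total added water ≈ 2.958×10^13 m³ over 3.55×10^14 m² → Δh = 0.0834 m = 83.4 mm.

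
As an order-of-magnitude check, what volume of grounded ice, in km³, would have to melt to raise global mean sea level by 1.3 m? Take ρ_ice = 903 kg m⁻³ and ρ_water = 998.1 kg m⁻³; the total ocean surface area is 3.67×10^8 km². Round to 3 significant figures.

≈ 5.27×10^5 km³

Required water volume = Δh × A = 1.3 m × 3.67×10^14 m² = 4.771×10^14 m³ = 4.771×10^5 km³.
Ice volume = water volume × ρ_w/ρ_ice = 4.771×10^5 × 998.1/903 = 5.27×10^5 km³.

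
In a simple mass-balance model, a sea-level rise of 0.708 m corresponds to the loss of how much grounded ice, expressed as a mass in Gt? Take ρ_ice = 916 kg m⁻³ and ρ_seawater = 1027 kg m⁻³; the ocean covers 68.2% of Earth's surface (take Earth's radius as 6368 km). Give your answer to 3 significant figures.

Required water volume = Δh × A = 0.708 m × 3.48×10^14 m² = 2.461×10^14 m³.
ρ_w = 1027 kg m⁻³, so the mass of water = 2.461×10^14 m³ × 1027 kg m⁻³ = 2.527×10^17 kg = 2.53×10^5 Gt (and the same mass of ice, by conservation).

≈ 2.53×10^5 Gt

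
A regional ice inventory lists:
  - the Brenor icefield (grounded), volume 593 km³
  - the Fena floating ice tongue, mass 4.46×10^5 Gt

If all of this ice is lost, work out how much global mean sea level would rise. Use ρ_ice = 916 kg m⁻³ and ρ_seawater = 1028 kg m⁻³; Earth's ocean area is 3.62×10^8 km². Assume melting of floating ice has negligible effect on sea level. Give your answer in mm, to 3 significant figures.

Brenor: 593 km³ × (916/1028) = 528.4 km³ of water.
The Fena floating ice tongue is floating and already displaces its own weight of water, so its melt adds essentially nothing to sea level.
Total added water ≈ 5.284×10^11 m³ over 3.62×10^14 m² → Δh = 1.46×10^-3 m = 1.46 mm.

≈ 1.46 mm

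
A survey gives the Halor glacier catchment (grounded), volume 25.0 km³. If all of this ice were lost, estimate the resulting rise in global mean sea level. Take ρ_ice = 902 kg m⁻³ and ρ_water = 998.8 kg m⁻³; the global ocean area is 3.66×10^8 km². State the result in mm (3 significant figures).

Halor: 25.0 km³ × (902/998.8) = 22.58 km³ of water.
Spread over 3.66×10^14 m² of ocean, Δh = 2.258×10^10 / 3.66×10^14 = 6.17×10^-5 m = 0.0617 mm.

≈ 0.0617 mm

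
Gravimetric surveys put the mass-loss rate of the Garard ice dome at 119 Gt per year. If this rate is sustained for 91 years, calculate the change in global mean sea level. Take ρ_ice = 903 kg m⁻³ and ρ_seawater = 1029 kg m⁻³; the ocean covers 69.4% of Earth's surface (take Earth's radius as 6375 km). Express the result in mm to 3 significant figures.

Total mass lost = 119 Gt/yr × 91 yr = 1.083×10^4 Gt = 1.083×10^16 kg.
ρ_w = 1029 kg m⁻³, so water volume = 1.083×10^16 / 1029 = 1.052×10^13 m³.
Δh = 1.052×10^13 / 3.54×10^14 = 0.0297 m = 29.7 mm.

≈ 29.7 mm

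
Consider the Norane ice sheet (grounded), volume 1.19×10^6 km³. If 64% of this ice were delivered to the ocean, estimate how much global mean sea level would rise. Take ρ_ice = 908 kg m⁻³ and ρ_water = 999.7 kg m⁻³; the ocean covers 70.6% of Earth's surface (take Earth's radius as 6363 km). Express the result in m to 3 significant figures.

Norane: 0.64 × 1.19×10^6 km³ × (908/999.7) = 6.917×10^5 km³ of water.
Spread over 3.59×10^14 m² of ocean, Δh = 6.917×10^14 / 3.59×10^14 = 1.93 m.

≈ 1.93 m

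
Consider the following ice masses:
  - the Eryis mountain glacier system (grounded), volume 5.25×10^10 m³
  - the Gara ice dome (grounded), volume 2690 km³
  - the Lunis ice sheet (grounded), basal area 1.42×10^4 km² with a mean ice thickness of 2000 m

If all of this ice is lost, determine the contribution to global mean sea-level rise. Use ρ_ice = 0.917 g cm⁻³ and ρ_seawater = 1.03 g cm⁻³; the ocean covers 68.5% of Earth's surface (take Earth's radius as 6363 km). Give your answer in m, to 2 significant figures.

Eryis: 5.25×10^10 m³ × (917/1030) = 4.674×10^10 m³ of water.
Gara: 2690 km³ × (917/1030) = 2395 km³ of water.
Lunis: ice volume = 1.42×10^4 km² × 2000 m = 2.840×10^4 km³; 2.840×10^4 × (917/1030) = 2.528×10^4 km³ of water.
Total added water ≈ 2.773×10^13 m³ over 3.49×10^14 m² → Δh = 0.0796 m.

≈ 0.080 m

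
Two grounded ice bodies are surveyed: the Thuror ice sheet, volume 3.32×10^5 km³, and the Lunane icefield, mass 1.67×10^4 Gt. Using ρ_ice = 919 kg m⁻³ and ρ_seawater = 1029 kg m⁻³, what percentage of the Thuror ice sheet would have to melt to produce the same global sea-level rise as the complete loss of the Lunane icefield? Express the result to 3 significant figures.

≈ 5.47 %

Equal sea-level rise means equal mass of meltwater, i.e. equal mass of ice lost.
Ice mass of Lunane: 1.670×10^16 kg; ice mass of Thuror: 3.051×10^17 kg.
Fraction required = 1.670×10^16 / 3.051×10^17 = 0.0547 → 5.47 %.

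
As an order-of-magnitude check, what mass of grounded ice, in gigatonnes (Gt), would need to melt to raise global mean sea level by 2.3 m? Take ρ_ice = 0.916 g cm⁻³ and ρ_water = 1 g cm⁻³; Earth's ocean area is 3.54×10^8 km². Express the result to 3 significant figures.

≈ 8.14×10^5 Gt

Required water volume = Δh × A = 2.3 m × 3.54×10^14 m² = 8.142×10^14 m³.
ρ_w = 1 g cm⁻³ = 1000 kg m⁻³, so the mass of water = 8.142×10^14 m³ × 1000 kg m⁻³ = 8.142×10^17 kg = 8.14×10^5 Gt (and the same mass of ice, by conservation).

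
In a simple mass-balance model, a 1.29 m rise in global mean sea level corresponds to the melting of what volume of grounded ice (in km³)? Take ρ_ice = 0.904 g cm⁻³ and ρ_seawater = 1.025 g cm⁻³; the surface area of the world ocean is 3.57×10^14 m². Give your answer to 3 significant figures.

Required water volume = Δh × A = 1.29 m × 3.57×10^14 m² = 4.605×10^14 m³ = 4.605×10^5 km³.
Ice volume = water volume × ρ_w/ρ_ice = 4.605×10^5 × 1025/904 = 5.22×10^5 km³.

≈ 5.22×10^5 km³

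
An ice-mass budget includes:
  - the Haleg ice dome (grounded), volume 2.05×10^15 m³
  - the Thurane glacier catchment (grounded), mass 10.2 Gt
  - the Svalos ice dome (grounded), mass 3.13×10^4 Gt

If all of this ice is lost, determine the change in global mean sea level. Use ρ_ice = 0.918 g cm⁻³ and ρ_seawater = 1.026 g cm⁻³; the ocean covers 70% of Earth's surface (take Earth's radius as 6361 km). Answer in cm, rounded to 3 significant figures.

Haleg: 2.05×10^15 m³ × (918/1026) = 1.834×10^15 m³ of water.
Thurane: 10.2 Gt = 1.020×10^13 kg; dividing by ρ_w = 1.026 g cm⁻³ = 1026 kg m⁻³ gives 9.942×10^9 m³ of water.
Svalos: 3.13×10^4 Gt = 3.130×10^16 kg; dividing by ρ_w = 1026 kg m⁻³ gives 3.051×10^13 m³ of water.
Total added water ≈ 1.865×10^15 m³ over 3.56×10^14 m² → Δh = 5.24 m = 524 cm.

≈ 524 cm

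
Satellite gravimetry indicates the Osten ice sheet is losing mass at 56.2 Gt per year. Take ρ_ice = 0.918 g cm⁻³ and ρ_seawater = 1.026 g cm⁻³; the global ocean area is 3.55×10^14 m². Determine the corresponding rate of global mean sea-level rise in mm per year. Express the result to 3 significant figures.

ρ_w = 1.026 g cm⁻³ = 1026 kg m⁻³. Annual water volume added = 56.2 Gt / ρ_w = 5.620×10^13 kg / 1026 kg m⁻³ = 5.478×10^10 m³.
Δh per year = 5.478×10^10 / 3.55×10^14 = 1.54×10^-4 m = 0.154 mm.

≈ 0.154 mm/yr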